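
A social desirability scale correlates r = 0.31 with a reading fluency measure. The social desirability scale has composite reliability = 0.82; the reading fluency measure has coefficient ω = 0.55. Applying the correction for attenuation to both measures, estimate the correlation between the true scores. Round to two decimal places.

0.46

r_true = r_obs / √(r_xx · r_yy) = 0.31 / √(0.82 × 0.55) = 0.31 / √0.4510 = 0.31 / 0.6716 ≈ 0.46.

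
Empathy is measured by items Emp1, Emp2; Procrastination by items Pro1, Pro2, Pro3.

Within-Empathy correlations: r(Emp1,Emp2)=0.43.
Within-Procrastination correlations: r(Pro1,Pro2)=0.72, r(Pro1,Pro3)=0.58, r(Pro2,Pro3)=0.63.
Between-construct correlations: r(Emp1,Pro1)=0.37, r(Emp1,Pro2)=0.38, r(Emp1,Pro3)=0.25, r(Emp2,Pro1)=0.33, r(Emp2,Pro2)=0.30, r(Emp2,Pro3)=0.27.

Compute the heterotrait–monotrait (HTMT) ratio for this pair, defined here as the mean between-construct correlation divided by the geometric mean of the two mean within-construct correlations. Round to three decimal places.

0.602

Mean heterotrait r = 1.90/6 = 0.3167.
Mean within-Emp = 0.43/1 = 0.4300; mean within-Pro = 1.93/3 = 0.6433.
Geometric mean = √(0.4300 × 0.6433) = 0.5259.
HTMT = 0.3167 / 0.5259 = 0.602.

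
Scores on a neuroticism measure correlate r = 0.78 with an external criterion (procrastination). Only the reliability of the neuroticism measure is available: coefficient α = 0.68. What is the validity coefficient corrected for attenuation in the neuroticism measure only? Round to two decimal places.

0.95

Single correction: r_c = r_obs / √r_xx = 0.78 / √0.68 = 0.78 / 0.8246 ≈ 0.95.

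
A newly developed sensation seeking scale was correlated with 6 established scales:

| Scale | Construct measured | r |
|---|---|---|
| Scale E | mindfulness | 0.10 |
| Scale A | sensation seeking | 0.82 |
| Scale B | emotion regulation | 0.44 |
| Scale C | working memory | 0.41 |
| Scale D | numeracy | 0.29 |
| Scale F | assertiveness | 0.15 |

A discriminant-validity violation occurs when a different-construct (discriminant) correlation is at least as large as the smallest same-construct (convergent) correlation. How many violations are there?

Convergent (same construct = sensation seeking): Scale A.
Smallest convergent = 0.82. Discriminant values: 0.10, 0.44, 0.41, 0.29, 0.15; count ≥ 0.82 → 0.

0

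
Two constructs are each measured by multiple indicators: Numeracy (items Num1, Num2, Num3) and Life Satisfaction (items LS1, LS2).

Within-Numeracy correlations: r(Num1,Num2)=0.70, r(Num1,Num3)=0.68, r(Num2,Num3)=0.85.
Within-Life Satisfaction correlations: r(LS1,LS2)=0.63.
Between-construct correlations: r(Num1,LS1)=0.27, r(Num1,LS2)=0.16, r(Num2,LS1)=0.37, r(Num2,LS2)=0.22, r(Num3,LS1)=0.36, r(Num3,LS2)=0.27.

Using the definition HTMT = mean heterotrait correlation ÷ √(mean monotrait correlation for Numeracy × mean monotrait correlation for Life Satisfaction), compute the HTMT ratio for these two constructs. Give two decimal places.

Between-construct mean = 1.65/6 = 0.2750.
Mean within-Num = 2.23/3 = 0.7433; mean within-LS = 0.63/1 = 0.6300.
Geometric mean = √(0.7433 × 0.6300) = 0.6843.
HTMT = 0.2750 / 0.6843 = 0.40.

0.40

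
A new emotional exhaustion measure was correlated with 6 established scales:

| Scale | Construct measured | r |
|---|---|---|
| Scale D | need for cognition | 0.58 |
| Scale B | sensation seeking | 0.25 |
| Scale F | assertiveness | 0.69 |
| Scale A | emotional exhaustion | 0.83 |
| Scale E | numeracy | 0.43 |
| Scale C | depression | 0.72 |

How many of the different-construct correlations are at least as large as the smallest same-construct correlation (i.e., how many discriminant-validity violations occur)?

0

Convergent (same construct = emotional exhaustion): Scale A.
Smallest convergent = 0.83. Discriminant values: 0.58, 0.25, 0.69, 0.43, 0.72; count ≥ 0.83 → 0.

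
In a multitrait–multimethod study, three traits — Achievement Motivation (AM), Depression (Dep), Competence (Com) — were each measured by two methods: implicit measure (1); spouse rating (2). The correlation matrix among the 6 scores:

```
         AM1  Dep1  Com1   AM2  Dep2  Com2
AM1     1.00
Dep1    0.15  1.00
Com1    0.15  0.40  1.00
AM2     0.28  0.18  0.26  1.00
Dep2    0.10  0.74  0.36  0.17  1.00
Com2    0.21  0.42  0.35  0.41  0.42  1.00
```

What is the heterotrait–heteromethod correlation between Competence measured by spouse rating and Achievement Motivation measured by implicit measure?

Different traits and methods: r(Com2, AM1) = 0.21.

0.21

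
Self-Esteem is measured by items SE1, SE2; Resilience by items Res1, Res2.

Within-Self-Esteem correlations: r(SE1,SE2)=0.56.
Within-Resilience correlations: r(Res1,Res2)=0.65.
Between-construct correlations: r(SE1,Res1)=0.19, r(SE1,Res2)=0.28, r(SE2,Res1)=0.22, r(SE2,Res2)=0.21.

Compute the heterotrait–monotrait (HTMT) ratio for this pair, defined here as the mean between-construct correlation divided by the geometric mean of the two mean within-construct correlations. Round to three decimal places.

0.373

Mean between = 0.90/4 = 0.2250.
Mean within-SE = 0.56/1 = 0.5600; mean within-Res = 0.65/1 = 0.6500.
Geometric mean = √(0.5600 × 0.6500) = 0.6033.
HTMT = 0.2250 / 0.6033 = 0.373.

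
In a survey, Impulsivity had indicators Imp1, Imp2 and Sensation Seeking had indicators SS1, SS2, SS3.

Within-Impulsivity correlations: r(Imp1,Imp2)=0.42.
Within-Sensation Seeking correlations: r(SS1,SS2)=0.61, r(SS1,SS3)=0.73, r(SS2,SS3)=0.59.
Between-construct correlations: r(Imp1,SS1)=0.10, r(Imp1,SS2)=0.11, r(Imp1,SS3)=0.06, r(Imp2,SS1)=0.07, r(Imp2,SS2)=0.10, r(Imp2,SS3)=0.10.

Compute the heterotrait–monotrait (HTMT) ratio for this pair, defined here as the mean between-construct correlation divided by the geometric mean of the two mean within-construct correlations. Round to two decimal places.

0.17

Mean between = 0.54/6 = 0.0900.
Mean within-Imp = 0.42/1 = 0.4200; mean within-SS = 1.93/3 = 0.6433.
Geometric mean = √(0.4200 × 0.6433) = 0.5198.
HTMT = 0.0900 / 0.5198 = 0.17.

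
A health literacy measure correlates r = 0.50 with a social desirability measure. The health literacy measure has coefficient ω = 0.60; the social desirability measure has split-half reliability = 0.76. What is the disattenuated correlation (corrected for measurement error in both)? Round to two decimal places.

r_true = r_obs / √(r_xx · r_yy) = 0.50 / √(0.60 × 0.76) = 0.50 / √0.4560 = 0.50 / 0.6753 ≈ 0.74.

0.74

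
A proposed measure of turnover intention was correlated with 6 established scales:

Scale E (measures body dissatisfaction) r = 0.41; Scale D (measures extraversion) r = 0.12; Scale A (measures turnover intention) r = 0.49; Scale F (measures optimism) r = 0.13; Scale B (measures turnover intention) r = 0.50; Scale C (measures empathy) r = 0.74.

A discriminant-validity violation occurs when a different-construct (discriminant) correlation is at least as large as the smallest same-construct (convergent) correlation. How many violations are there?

Convergent (same construct = turnover intention): Scale A, Scale B.
Smallest convergent = 0.49. Discriminant values: 0.41, 0.12, 0.13, 0.74; count ≥ 0.49 → 1.

1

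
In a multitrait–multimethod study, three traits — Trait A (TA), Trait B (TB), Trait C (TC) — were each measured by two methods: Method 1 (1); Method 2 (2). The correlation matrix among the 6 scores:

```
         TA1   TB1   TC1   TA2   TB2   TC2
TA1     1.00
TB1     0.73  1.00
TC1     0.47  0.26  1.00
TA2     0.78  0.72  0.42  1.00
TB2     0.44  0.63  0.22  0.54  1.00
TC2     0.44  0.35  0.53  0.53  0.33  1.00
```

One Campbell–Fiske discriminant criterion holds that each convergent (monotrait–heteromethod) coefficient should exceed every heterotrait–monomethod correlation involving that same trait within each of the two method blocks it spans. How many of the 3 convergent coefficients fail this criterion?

2

Convergent coefficients and their comparison sets:
TA (methods 1·2): 0.78 vs {0.73, 0.54, 0.47, 0.53} → pass.
TB (methods 1·2): 0.63 vs {0.73, 0.54, 0.26, 0.33} → fail.
TC (methods 1·2): 0.53 vs {0.47, 0.53, 0.26, 0.33} → fail.
2 of 3 fail.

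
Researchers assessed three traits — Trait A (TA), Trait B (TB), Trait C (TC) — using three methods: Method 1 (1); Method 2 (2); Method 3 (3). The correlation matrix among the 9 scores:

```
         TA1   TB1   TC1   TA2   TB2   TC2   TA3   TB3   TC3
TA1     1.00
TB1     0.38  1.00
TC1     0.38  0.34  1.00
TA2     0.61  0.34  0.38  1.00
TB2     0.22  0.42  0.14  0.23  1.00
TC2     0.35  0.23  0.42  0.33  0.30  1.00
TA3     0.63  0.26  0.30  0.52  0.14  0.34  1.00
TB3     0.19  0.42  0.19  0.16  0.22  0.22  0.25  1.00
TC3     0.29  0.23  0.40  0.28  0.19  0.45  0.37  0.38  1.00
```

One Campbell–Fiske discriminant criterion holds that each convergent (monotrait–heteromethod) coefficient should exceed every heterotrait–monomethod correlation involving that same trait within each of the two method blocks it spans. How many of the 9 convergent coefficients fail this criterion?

1

Checking each validity diagonal entry against its comparison values:
TA (methods 1·2): 0.61 vs {0.38, 0.23, 0.38, 0.33} → pass.
TA (methods 1·3): 0.63 vs {0.38, 0.25, 0.38, 0.37} → pass.
TA (methods 2·3): 0.52 vs {0.23, 0.25, 0.33, 0.37} → pass.
TB (methods 1·2): 0.42 vs {0.38, 0.23, 0.34, 0.30} → pass.
TB (methods 1·3): 0.42 vs {0.38, 0.25, 0.34, 0.38} → pass.
TB (methods 2·3): 0.22 vs {0.23, 0.25, 0.30, 0.38} → fail.
TC (methods 1·2): 0.42 vs {0.38, 0.33, 0.34, 0.30} → pass.
TC (methods 1·3): 0.40 vs {0.38, 0.37, 0.34, 0.38} → pass.
TC (methods 2·3): 0.45 vs {0.33, 0.37, 0.30, 0.38} → pass.
1 of 9 fail.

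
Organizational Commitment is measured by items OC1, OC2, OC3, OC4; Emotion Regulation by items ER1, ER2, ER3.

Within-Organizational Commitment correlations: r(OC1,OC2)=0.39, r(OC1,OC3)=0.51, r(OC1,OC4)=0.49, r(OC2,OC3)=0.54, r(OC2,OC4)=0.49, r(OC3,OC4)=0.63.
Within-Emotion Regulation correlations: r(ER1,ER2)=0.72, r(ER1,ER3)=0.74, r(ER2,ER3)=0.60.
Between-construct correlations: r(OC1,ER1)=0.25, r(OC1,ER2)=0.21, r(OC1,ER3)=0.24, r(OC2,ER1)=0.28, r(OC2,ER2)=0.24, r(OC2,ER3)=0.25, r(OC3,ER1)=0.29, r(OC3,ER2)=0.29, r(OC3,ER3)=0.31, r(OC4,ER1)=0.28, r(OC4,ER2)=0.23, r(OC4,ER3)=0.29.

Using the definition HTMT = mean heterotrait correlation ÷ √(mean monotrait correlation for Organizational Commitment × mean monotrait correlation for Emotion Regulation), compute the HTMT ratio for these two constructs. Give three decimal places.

Mean between = 3.16/12 = 0.2633.
Mean within-OC = 3.05/6 = 0.5083; mean within-ER = 2.06/3 = 0.6867.
Geometric mean = √(0.5083 × 0.6867) = 0.5908.
HTMT = 0.2633 / 0.5908 = 0.446.

0.446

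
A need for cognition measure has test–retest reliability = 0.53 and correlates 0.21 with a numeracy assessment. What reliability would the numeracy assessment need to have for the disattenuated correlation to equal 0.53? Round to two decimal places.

0.30

r_true = r_obs / √(r_xx · r_yy) ⇒ 0.53 = 0.21 / √(0.53 · r_yy).
√(0.53 · r_yy) = 0.21 / 0.53 = 0.3962; 0.53 · r_yy = 0.1570; r_yy = 0.1570 / 0.53 ≈ 0.30.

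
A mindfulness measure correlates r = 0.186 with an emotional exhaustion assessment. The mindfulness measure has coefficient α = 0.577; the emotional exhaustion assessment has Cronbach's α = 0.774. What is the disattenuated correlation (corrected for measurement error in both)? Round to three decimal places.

r_true = r_obs / √(r_xx · r_yy) = 0.186 / √(0.577 × 0.774) = 0.186 / √0.446598 = 0.186 / 0.6683 ≈ 0.278.

0.278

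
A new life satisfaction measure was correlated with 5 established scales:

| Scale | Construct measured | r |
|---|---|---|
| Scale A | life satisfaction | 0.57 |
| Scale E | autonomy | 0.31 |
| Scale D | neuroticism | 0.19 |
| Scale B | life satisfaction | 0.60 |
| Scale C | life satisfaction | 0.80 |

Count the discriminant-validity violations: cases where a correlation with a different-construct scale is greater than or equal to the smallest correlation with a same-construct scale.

0

Convergent (same construct = life satisfaction): Scale A, Scale B, Scale C.
Smallest convergent = 0.57. Discriminant values: 0.31, 0.19; count ≥ 0.57 → 0.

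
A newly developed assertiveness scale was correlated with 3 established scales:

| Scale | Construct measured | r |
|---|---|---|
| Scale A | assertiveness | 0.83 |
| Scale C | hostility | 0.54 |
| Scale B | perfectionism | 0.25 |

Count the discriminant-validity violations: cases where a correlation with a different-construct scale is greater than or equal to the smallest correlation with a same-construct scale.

0

Convergent (same construct = assertiveness): Scale A.
Smallest convergent = 0.83. Discriminant values: 0.54, 0.25; count ≥ 0.83 → 0.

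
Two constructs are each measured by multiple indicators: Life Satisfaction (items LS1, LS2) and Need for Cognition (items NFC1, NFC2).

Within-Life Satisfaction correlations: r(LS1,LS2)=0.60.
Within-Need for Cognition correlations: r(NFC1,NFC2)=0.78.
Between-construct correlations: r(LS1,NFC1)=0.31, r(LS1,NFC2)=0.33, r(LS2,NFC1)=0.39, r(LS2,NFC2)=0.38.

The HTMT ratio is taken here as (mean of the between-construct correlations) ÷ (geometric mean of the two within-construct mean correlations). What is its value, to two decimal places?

Between-construct mean = 1.41/4 = 0.3525.
Mean within-LS = 0.60/1 = 0.6000; mean within-NFC = 0.78/1 = 0.7800.
Geometric mean = √(0.6000 × 0.7800) = 0.6841.
HTMT = 0.3525 / 0.6841 = 0.52.

0.52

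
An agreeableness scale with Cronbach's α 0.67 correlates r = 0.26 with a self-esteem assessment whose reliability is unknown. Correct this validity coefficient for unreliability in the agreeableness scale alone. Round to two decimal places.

0.32

Single correction: r_c = r_obs / √r_xx = 0.26 / √0.67 = 0.26 / 0.8185 ≈ 0.32.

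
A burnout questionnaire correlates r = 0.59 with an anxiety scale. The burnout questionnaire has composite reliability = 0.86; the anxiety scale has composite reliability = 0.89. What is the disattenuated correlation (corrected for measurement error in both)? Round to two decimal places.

r_true = r_obs / √(r_xx · r_yy) = 0.59 / √(0.86 × 0.89) = 0.59 / √0.7654 = 0.59 / 0.8749 ≈ 0.67.

0.67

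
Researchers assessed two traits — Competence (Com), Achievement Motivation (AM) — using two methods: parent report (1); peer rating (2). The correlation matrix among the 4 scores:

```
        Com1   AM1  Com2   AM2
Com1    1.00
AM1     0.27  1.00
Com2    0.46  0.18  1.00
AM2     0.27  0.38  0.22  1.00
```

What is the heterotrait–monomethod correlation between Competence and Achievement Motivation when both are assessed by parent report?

Different traits, same method: r(Com1, AM1) = 0.27.

0.27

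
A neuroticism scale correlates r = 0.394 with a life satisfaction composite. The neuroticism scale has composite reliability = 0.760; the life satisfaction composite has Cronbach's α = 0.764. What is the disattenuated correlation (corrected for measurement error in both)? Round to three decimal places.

0.517

r_true = r_obs / √(r_xx · r_yy) = 0.394 / √(0.760 × 0.764) = 0.394 / √0.580640 = 0.394 / 0.7620 ≈ 0.517.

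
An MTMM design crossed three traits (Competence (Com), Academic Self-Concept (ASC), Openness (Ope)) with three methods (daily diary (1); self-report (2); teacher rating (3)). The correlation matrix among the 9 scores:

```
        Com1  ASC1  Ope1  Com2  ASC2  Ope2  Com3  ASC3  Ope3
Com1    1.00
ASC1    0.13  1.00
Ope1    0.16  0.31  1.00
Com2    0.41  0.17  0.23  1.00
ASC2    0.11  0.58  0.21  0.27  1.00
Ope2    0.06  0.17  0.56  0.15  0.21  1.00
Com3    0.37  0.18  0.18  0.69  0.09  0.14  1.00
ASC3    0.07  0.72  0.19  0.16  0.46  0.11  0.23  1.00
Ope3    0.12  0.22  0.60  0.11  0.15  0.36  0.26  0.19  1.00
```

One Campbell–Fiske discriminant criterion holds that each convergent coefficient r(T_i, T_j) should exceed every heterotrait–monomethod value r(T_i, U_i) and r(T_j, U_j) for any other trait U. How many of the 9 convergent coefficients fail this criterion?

Convergent coefficients and their comparison sets:
Com (methods 1·2): 0.41 vs {0.13, 0.27, 0.16, 0.15} → pass.
Com (methods 1·3): 0.37 vs {0.13, 0.23, 0.16, 0.26} → pass.
Com (methods 2·3): 0.69 vs {0.27, 0.23, 0.15, 0.26} → pass.
ASC (methods 1·2): 0.58 vs {0.13, 0.27, 0.31, 0.21} → pass.
ASC (methods 1·3): 0.72 vs {0.13, 0.23, 0.31, 0.19} → pass.
ASC (methods 2·3): 0.46 vs {0.27, 0.23, 0.21, 0.19} → pass.
Ope (methods 1·2): 0.56 vs {0.16, 0.15, 0.31, 0.21} → pass.
Ope (methods 1·3): 0.60 vs {0.16, 0.26, 0.31, 0.19} → pass.
Ope (methods 2·3): 0.36 vs {0.15, 0.26, 0.21, 0.19} → pass.
0 of 9 fail.

0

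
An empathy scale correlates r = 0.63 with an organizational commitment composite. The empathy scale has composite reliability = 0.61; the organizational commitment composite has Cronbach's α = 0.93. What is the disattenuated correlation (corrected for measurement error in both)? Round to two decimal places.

0.84

r_true = r_obs / √(r_xx · r_yy) = 0.63 / √(0.61 × 0.93) = 0.63 / √0.5673 = 0.63 / 0.7532 ≈ 0.84.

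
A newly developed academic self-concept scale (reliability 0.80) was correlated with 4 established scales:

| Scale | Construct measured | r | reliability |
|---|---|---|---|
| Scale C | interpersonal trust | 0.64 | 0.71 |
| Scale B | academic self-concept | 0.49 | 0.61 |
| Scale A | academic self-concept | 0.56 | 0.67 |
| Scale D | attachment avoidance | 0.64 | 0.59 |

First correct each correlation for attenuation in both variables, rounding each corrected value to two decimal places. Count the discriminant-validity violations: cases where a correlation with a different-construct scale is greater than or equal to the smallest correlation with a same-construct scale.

2

Disattenuated r (r / √(r_scale · r_new)):
  Scale C (disc): 0.64 / √(0.71·0.80) = 0.85
  Scale B (conv): 0.49 / √(0.61·0.80) = 0.70
  Scale A (conv): 0.56 / √(0.67·0.80) = 0.76
  Scale D (disc): 0.64 / √(0.59·0.80) = 0.93
Smallest convergent = 0.70. Discriminant values: 0.85, 0.93; count ≥ 0.70 → 2.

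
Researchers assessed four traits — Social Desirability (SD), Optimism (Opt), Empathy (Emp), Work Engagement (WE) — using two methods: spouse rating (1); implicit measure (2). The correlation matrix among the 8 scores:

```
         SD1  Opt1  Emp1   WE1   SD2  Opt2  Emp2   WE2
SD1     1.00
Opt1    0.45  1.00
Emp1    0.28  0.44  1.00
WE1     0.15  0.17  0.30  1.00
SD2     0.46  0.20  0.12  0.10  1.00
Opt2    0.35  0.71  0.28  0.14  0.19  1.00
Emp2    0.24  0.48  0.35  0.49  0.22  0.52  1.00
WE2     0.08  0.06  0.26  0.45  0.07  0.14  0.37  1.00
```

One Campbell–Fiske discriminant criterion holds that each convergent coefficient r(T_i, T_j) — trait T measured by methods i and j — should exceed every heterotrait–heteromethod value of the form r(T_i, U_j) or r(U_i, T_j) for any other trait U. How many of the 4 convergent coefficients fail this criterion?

2

Checking each validity diagonal entry against its comparison values:
SD (methods 1·2): 0.46 vs {0.35, 0.20, 0.24, 0.12, 0.08, 0.10} → pass.
Opt (methods 1·2): 0.71 vs {0.20, 0.35, 0.48, 0.28, 0.06, 0.14} → pass.
Emp (methods 1·2): 0.35 vs {0.12, 0.24, 0.28, 0.48, 0.26, 0.49} → fail.
WE (methods 1·2): 0.45 vs {0.10, 0.08, 0.14, 0.06, 0.49, 0.26} → fail.
2 of 4 fail.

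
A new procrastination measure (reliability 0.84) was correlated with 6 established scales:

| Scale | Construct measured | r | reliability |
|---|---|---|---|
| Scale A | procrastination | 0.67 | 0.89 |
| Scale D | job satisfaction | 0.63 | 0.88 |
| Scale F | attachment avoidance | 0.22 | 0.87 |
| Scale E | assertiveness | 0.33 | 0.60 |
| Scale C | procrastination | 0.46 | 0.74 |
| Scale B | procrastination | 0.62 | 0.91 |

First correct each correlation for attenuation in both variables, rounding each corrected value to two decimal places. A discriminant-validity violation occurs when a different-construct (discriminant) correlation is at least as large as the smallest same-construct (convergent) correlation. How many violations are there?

Disattenuated r (r / √(r_scale · r_new)):
  Scale A (conv): 0.67 / √(0.89·0.84) = 0.77
  Scale D (disc): 0.63 / √(0.88·0.84) = 0.73
  Scale F (disc): 0.22 / √(0.87·0.84) = 0.26
  Scale E (disc): 0.33 / √(0.60·0.84) = 0.46
  Scale C (conv): 0.46 / √(0.74·0.84) = 0.58
  Scale B (conv): 0.62 / √(0.91·0.84) = 0.71
Smallest convergent = 0.58. Discriminant values: 0.73, 0.26, 0.46; count ≥ 0.58 → 1.

1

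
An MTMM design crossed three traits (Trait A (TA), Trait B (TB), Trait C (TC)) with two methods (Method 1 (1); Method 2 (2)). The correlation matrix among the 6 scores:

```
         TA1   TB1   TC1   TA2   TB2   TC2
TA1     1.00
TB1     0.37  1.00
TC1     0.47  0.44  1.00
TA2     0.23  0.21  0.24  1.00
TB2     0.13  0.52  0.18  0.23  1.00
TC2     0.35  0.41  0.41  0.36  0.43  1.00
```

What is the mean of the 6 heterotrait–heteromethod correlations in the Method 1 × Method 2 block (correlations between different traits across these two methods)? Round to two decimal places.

0.25

HTHM values (method 1 × method 2): 0.13, 0.35, 0.21, 0.41, 0.24, 0.18; mean = 1.52/6 = 0.25.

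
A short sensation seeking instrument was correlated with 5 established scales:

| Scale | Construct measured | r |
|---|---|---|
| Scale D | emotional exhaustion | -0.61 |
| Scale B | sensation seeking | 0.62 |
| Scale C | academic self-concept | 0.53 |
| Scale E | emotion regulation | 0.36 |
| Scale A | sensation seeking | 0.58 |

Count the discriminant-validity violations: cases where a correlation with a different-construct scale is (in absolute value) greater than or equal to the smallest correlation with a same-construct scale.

Convergent (same construct = sensation seeking): Scale B, Scale A.
Smallest convergent = 0.58. Discriminant |r|: 0.61, 0.53, 0.36; count ≥ 0.58 → 1.

1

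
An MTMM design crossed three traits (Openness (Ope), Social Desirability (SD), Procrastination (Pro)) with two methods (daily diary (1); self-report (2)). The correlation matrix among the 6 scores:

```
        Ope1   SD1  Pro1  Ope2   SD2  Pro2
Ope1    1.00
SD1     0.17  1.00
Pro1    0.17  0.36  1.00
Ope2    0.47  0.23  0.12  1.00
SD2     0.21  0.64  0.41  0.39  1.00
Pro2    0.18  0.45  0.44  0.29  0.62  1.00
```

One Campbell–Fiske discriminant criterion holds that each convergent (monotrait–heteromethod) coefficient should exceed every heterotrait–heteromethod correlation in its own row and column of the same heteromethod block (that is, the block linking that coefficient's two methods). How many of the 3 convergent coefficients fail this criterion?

Checking each validity diagonal entry against its comparison values:
Ope (methods 1·2): 0.47 vs {0.21, 0.23, 0.18, 0.12} → pass.
SD (methods 1·2): 0.64 vs {0.23, 0.21, 0.45, 0.41} → pass.
Pro (methods 1·2): 0.44 vs {0.12, 0.18, 0.41, 0.45} → fail.
1 of 3 fail.

1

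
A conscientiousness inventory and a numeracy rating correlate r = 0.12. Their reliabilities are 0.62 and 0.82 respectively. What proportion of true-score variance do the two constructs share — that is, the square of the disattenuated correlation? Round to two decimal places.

Disattenuated r = 0.12 / √(0.62 × 0.82) = 0.12 / 0.7130 = 0.1683.
Shared true-score variance = 0.1683² = 0.0283 ≈ 0.03.

0.03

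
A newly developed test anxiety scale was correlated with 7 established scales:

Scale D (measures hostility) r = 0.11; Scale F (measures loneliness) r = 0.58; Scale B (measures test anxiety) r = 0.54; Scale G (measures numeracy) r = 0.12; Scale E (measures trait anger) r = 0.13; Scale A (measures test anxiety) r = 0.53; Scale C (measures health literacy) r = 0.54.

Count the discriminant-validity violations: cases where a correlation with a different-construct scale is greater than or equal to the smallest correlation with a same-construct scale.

Convergent (same construct = test anxiety): Scale B, Scale A.
Smallest convergent = 0.53. Discriminant values: 0.11, 0.58, 0.12, 0.13, 0.54; count ≥ 0.53 → 2.

2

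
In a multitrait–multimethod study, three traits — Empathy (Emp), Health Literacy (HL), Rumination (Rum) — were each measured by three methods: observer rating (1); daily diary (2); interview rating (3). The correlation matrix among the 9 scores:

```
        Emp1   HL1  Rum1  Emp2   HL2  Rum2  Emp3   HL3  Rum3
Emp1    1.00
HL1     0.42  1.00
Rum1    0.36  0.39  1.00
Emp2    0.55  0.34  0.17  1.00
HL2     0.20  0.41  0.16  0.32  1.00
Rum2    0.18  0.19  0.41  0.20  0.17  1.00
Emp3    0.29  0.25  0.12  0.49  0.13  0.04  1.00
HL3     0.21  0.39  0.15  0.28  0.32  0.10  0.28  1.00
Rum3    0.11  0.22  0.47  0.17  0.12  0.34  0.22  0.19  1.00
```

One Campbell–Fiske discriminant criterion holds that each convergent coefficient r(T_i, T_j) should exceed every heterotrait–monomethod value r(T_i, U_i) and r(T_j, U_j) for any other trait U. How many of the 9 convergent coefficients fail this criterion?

4

Convergent coefficients and their comparison sets:
Emp (methods 1·2): 0.55 vs {0.42, 0.32, 0.36, 0.20} → pass.
Emp (methods 1·3): 0.29 vs {0.42, 0.28, 0.36, 0.22} → fail.
Emp (methods 2·3): 0.49 vs {0.32, 0.28, 0.20, 0.22} → pass.
HL (methods 1·2): 0.41 vs {0.42, 0.32, 0.39, 0.17} → fail.
HL (methods 1·3): 0.39 vs {0.42, 0.28, 0.39, 0.19} → fail.
HL (methods 2·3): 0.32 vs {0.32, 0.28, 0.17, 0.19} → fail.
Rum (methods 1·2): 0.41 vs {0.36, 0.20, 0.39, 0.17} → pass.
Rum (methods 1·3): 0.47 vs {0.36, 0.22, 0.39, 0.19} → pass.
Rum (methods 2·3): 0.34 vs {0.20, 0.22, 0.17, 0.19} → pass.
4 of 9 fail.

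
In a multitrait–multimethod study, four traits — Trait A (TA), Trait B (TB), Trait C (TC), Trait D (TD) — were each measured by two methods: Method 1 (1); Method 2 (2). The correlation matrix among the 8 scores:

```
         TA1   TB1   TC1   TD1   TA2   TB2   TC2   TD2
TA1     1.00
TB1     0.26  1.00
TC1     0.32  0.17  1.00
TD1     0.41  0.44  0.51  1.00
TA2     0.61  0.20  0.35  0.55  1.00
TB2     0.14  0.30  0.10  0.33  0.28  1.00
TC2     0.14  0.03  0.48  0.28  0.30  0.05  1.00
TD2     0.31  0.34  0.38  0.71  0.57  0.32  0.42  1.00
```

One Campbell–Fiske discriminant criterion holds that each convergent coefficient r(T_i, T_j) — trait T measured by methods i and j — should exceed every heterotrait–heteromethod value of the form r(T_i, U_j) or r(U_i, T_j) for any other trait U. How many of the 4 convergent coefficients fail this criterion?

1

Each convergent coefficient versus the relevant comparison correlations:
TA (methods 1·2): 0.61 vs {0.14, 0.20, 0.14, 0.35, 0.31, 0.55} → pass.
TB (methods 1·2): 0.30 vs {0.20, 0.14, 0.03, 0.10, 0.34, 0.33} → fail.
TC (methods 1·2): 0.48 vs {0.35, 0.14, 0.10, 0.03, 0.38, 0.28} → pass.
TD (methods 1·2): 0.71 vs {0.55, 0.31, 0.33, 0.34, 0.28, 0.38} → pass.
1 of 4 fail.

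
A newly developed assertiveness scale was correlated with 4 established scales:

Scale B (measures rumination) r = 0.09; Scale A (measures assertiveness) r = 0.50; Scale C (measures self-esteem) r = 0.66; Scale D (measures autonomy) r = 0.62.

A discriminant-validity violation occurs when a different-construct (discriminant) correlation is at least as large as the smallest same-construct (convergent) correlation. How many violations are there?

Convergent (same construct = assertiveness): Scale A.
Smallest convergent = 0.50. Discriminant values: 0.09, 0.66, 0.62; count ≥ 0.50 → 2.

2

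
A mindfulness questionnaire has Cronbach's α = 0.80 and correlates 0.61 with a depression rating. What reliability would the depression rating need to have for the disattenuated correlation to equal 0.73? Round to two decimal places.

r_true = r_obs / √(r_xx · r_yy) ⇒ 0.73 = 0.61 / √(0.80 · r_yy).
√(0.80 · r_yy) = 0.61 / 0.73 = 0.8356; 0.80 · r_yy = 0.6982; r_yy = 0.6982 / 0.80 ≈ 0.87.

0.87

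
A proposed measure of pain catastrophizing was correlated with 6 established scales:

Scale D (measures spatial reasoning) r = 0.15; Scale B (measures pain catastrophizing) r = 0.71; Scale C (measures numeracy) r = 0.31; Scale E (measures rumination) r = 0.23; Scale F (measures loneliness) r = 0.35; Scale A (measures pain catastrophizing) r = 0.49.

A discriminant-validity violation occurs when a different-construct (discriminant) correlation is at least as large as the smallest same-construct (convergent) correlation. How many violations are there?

0

Convergent (same construct = pain catastrophizing): Scale B, Scale A.
Smallest convergent = 0.49. Discriminant values: 0.15, 0.31, 0.23, 0.35; count ≥ 0.49 → 0.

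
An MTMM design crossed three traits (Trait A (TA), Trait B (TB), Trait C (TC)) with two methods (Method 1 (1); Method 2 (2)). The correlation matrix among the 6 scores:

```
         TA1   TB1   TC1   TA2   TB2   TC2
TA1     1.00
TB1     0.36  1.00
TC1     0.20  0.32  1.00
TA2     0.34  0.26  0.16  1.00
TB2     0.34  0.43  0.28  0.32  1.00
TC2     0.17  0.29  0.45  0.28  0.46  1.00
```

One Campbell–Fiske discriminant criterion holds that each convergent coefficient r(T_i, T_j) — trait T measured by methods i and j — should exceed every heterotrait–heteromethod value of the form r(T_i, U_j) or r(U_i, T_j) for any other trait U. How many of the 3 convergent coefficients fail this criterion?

Each convergent coefficient versus the relevant comparison correlations:
TA (methods 1·2): 0.34 vs {0.34, 0.26, 0.17, 0.16} → fail.
TB (methods 1·2): 0.43 vs {0.26, 0.34, 0.29, 0.28} → pass.
TC (methods 1·2): 0.45 vs {0.16, 0.17, 0.28, 0.29} → pass.
1 of 3 fail.

1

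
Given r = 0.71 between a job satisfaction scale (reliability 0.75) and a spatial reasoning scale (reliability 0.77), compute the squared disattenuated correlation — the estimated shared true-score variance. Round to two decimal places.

Disattenuated r = 0.71 / √(0.75 × 0.77) = 0.71 / 0.7599 = 0.9343.
Shared true-score variance = 0.9343² = 0.8729 ≈ 0.87.

0.87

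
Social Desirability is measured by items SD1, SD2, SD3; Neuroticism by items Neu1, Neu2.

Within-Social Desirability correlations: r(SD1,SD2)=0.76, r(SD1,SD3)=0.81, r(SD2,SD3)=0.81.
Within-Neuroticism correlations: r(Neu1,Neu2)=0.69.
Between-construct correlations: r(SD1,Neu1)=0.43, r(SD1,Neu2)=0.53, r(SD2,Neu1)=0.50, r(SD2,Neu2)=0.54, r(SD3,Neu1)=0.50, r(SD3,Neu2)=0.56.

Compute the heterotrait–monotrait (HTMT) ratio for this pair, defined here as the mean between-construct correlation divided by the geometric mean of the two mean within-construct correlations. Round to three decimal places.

Mean between = 3.06/6 = 0.5100.
Mean within-SD = 2.38/3 = 0.7933; mean within-Neu = 0.69/1 = 0.6900.
Geometric mean = √(0.7933 × 0.6900) = 0.7398.
HTMT = 0.5100 / 0.7398 = 0.689.

0.689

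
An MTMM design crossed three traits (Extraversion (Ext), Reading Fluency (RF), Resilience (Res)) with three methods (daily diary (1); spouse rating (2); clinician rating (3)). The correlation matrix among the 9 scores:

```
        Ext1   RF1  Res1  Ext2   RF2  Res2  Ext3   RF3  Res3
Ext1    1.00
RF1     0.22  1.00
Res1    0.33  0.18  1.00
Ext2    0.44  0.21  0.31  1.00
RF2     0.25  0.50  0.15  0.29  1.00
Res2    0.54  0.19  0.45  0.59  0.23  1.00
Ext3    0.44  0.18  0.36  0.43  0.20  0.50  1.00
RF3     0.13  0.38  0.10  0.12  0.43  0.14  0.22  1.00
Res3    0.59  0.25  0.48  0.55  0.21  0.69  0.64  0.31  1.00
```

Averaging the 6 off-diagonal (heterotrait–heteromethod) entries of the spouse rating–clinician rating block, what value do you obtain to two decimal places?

0.29

HTHM values (method 2 × method 3): 0.12, 0.55, 0.20, 0.21, 0.50, 0.14; mean = 1.72/6 = 0.29.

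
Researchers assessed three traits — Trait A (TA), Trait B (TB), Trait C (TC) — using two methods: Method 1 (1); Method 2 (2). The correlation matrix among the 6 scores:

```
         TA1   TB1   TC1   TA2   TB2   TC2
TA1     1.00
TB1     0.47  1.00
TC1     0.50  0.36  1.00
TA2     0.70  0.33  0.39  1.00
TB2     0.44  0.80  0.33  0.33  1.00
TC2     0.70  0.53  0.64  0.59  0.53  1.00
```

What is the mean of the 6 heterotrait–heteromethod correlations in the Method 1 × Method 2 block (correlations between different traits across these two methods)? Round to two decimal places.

HTHM values (method 1 × method 2): 0.44, 0.70, 0.33, 0.53, 0.39, 0.33; mean = 2.72/6 = 0.45.

0.45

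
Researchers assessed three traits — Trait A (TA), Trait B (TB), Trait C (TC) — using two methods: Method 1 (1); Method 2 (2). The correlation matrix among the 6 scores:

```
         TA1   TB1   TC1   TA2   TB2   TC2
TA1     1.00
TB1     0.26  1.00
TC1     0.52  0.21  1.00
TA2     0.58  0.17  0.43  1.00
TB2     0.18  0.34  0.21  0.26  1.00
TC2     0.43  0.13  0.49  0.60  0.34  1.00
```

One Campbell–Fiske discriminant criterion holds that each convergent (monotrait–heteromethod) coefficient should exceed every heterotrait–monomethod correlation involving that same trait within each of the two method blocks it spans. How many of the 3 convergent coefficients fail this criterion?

3

Convergent coefficients and their comparison sets:
TA (methods 1·2): 0.58 vs {0.26, 0.26, 0.52, 0.60} → fail.
TB (methods 1·2): 0.34 vs {0.26, 0.26, 0.21, 0.34} → fail.
TC (methods 1·2): 0.49 vs {0.52, 0.60, 0.21, 0.34} → fail.
3 of 3 fail.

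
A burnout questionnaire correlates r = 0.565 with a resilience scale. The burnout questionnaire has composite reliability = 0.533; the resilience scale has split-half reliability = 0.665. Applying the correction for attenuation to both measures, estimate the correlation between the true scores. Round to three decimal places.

0.949

r_true = r_obs / √(r_xx · r_yy) = 0.565 / √(0.533 × 0.665) = 0.565 / √0.354445 = 0.565 / 0.5954 ≈ 0.949.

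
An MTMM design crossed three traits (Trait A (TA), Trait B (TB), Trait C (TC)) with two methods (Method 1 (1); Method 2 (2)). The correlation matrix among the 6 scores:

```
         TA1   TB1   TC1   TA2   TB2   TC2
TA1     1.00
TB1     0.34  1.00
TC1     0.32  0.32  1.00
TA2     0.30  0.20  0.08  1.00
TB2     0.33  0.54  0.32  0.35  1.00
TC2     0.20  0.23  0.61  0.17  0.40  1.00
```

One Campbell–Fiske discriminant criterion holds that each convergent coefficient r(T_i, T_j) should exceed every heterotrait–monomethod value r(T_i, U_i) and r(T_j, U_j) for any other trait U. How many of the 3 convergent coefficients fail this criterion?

1

Each convergent coefficient versus the relevant comparison correlations:
TA (methods 1·2): 0.30 vs {0.34, 0.35, 0.32, 0.17} → fail.
TB (methods 1·2): 0.54 vs {0.34, 0.35, 0.32, 0.40} → pass.
TC (methods 1·2): 0.61 vs {0.32, 0.17, 0.32, 0.40} → pass.
1 of 3 fail.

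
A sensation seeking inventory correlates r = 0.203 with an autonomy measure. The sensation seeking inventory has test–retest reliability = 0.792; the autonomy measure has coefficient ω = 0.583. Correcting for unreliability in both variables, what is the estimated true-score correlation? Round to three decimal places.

r_true = r_obs / √(r_xx · r_yy) = 0.203 / √(0.792 × 0.583) = 0.203 / √0.461736 = 0.203 / 0.6795 ≈ 0.299.

0.299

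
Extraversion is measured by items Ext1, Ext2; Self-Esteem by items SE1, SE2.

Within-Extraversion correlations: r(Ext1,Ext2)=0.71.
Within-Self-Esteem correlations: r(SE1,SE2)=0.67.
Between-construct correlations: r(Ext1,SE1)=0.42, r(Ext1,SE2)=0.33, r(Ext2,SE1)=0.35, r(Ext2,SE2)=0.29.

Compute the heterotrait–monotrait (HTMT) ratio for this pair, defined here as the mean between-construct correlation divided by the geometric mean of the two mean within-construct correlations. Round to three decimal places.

Mean between = 1.39/4 = 0.3475.
Mean within-Ext = 0.71/1 = 0.7100; mean within-SE = 0.67/1 = 0.6700.
Geometric mean = √(0.7100 × 0.6700) = 0.6897.
HTMT = 0.3475 / 0.6897 = 0.504.

0.504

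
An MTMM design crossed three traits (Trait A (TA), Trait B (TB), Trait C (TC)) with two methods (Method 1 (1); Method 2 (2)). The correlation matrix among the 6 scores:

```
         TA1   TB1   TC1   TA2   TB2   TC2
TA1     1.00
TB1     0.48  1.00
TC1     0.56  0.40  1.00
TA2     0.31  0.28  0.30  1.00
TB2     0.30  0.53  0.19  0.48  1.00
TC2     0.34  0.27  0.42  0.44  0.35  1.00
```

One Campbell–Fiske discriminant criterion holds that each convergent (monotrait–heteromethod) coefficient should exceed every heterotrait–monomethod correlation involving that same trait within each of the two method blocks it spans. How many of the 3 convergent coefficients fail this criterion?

Checking each validity diagonal entry against its comparison values:
TA (methods 1·2): 0.31 vs {0.48, 0.48, 0.56, 0.44} → fail.
TB (methods 1·2): 0.53 vs {0.48, 0.48, 0.40, 0.35} → pass.
TC (methods 1·2): 0.42 vs {0.56, 0.44, 0.40, 0.35} → fail.
2 of 3 fail.

2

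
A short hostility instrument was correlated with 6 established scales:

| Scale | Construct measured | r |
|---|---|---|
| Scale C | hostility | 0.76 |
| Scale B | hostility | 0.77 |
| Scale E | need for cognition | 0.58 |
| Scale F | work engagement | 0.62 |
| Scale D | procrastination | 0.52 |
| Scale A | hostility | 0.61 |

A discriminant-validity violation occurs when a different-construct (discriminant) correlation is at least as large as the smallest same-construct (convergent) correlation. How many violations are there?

1

Convergent (same construct = hostility): Scale C, Scale B, Scale A.
Smallest convergent = 0.61. Discriminant values: 0.58, 0.62, 0.52; count ≥ 0.61 → 1.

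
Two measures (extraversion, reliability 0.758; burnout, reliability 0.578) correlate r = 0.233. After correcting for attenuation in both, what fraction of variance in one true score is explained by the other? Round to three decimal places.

0.124

Disattenuated r = 0.233 / √(0.758 × 0.578) = 0.233 / 0.6619 = 0.3520.
Shared true-score variance = 0.3520² = 0.1239 ≈ 0.124.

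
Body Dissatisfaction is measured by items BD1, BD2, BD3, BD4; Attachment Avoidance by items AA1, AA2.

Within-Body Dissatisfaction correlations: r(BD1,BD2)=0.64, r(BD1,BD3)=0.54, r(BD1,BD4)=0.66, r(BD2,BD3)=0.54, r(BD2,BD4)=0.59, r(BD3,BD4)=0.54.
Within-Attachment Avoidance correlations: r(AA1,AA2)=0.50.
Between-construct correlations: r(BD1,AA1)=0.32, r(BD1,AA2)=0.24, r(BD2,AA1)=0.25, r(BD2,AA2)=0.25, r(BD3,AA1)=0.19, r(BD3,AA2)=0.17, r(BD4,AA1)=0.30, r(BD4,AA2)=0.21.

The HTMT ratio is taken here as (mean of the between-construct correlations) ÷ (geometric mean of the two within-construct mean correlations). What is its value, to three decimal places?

Between-construct mean = 1.93/8 = 0.2413.
Mean within-BD = 3.51/6 = 0.5850; mean within-AA = 0.50/1 = 0.5000.
Geometric mean = √(0.5850 × 0.5000) = 0.5408.
HTMT = 0.2413 / 0.5408 = 0.446.

0.446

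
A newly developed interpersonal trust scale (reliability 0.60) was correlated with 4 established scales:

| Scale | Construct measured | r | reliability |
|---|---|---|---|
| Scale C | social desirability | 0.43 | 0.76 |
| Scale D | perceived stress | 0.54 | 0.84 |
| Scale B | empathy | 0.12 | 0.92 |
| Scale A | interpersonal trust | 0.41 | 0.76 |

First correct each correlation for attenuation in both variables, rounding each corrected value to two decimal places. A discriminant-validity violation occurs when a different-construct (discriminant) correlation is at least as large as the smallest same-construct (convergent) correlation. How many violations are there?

Disattenuated r (r / √(r_scale · r_new)):
  Scale C (disc): 0.43 / √(0.76·0.60) = 0.64
  Scale D (disc): 0.54 / √(0.84·0.60) = 0.76
  Scale B (disc): 0.12 / √(0.92·0.60) = 0.16
  Scale A (conv): 0.41 / √(0.76·0.60) = 0.61
Smallest convergent = 0.61. Discriminant values: 0.64, 0.76, 0.16; count ≥ 0.61 → 2.

2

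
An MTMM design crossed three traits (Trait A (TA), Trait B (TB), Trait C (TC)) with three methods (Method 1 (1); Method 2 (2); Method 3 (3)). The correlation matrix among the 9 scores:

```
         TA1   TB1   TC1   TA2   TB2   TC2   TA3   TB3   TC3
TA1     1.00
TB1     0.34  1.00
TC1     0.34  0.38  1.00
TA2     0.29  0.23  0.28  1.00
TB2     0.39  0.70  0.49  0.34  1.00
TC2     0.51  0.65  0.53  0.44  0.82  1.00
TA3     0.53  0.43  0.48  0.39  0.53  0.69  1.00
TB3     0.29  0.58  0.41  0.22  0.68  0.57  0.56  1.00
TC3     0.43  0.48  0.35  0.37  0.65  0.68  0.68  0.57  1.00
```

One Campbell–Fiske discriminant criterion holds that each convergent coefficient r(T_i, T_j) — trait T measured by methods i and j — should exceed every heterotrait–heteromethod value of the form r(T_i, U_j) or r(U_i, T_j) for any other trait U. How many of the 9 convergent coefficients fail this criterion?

Checking each validity diagonal entry against its comparison values:
TA (methods 1·2): 0.29 vs {0.39, 0.23, 0.51, 0.28} → fail.
TA (methods 1·3): 0.53 vs {0.29, 0.43, 0.43, 0.48} → pass.
TA (methods 2·3): 0.39 vs {0.22, 0.53, 0.37, 0.69} → fail.
TB (methods 1·2): 0.70 vs {0.23, 0.39, 0.65, 0.49} → pass.
TB (methods 1·3): 0.58 vs {0.43, 0.29, 0.48, 0.41} → pass.
TB (methods 2·3): 0.68 vs {0.53, 0.22, 0.65, 0.57} → pass.
TC (methods 1·2): 0.53 vs {0.28, 0.51, 0.49, 0.65} → fail.
TC (methods 1·3): 0.35 vs {0.48, 0.43, 0.41, 0.48} → fail.
TC (methods 2·3): 0.68 vs {0.69, 0.37, 0.57, 0.65} → fail.
5 of 9 fail.

5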